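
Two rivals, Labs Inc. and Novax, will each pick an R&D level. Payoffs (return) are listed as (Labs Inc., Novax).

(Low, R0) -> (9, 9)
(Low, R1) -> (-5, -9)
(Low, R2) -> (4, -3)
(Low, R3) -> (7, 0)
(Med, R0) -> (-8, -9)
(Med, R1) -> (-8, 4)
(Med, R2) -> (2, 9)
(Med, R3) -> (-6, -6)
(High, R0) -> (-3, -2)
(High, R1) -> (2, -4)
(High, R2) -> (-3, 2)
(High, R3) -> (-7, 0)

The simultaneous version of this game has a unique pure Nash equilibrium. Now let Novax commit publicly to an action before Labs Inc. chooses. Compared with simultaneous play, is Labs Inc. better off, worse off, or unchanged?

Work backward from Labs Inc.'s decision.
- R0 → Labs Inc. plays Low (best of 9, -8, -3); Novax gets 9.
- R1 → Labs Inc. plays High (best of -5, -8, 2); Novax gets -4.
- R2 → Labs Inc. plays Low (best of 4, 2, -3); Novax gets -3.
- R3 → Labs Inc. plays Low (best of 7, -6, -7); Novax gets 0.
Maximizing over 9, -4, -3, 0, Novax chooses R0. Subgame-perfect outcome: (Low, R0) with payoffs (9, 9).
Under simultaneous play:
Labs Inc.'s best replies: R0→Low; R1→High; R2→Low; R3→Low.
Novax's best replies: Low→R0; Med→R2; High→R2.
Only (Low, R0) has each player best-responding; Nash payoffs (9, 9).
Labs Inc. earns 9 sequentially versus 9 at the Nash outcome: unchanged.

unchanged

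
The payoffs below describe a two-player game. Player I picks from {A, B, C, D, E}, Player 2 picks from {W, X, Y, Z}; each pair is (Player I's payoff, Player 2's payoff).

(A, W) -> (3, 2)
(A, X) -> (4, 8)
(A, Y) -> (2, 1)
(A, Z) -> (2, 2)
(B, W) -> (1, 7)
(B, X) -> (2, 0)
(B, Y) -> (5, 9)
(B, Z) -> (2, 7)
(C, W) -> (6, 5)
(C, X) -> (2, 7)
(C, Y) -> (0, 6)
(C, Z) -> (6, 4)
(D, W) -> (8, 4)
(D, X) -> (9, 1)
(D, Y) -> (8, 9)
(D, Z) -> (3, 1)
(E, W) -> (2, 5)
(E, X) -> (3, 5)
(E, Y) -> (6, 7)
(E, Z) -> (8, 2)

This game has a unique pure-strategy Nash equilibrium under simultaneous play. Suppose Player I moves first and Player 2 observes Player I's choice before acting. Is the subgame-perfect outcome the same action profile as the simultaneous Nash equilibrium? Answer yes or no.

yes

Solve by backward induction (Player I leads).
- A → Player 2 plays X (best of 2, 8, 1, 2); Player I gets 4.
- B → Player 2 plays Y (best of 7, 0, 9, 7); Player I gets 5.
- C → Player 2 plays X (best of 5, 7, 6, 4); Player I gets 2.
- D → Player 2 plays Y (best of 4, 1, 9, 1); Player I gets 8.
- E → Player 2 plays Y (best of 5, 5, 7, 2); Player I gets 6.
Among 4, 5, 2, 8, 6, the best is 8 at D. Subgame-perfect outcome: (D, Y) with payoffs (8, 9).
Now find the simultaneous Nash equilibrium.
Player I's best replies: W→D; X→D; Y→D; Z→E.
Player 2's best replies: A→X; B→Y; C→X; D→Y; E→Y.
Only (D, Y) has each player best-responding; Nash payoffs (8, 9).
Sequential outcome (D, Y) coincides with the Nash profile (D, Y).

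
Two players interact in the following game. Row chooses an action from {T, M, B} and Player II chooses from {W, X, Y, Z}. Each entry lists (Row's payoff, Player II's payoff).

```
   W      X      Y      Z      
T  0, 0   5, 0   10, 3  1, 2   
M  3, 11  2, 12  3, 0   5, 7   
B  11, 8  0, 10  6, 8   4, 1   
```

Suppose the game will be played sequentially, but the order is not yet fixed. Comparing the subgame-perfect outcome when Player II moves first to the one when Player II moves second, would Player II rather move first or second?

If Row leads: Player II's best replies are T→Y, M→X, B→X; Row's induced payoffs 10, 2, 0; outcome (T, Y), payoffs (10, 3).
If Player II leads: Row's best replies are W→B, X→T, Y→T, Z→M; Player II's induced payoffs 8, 0, 3, 7; outcome (B, W), payoffs (11, 8).
Player II gets 8 moving first and 3 moving second, so Player II prefers to move first.

first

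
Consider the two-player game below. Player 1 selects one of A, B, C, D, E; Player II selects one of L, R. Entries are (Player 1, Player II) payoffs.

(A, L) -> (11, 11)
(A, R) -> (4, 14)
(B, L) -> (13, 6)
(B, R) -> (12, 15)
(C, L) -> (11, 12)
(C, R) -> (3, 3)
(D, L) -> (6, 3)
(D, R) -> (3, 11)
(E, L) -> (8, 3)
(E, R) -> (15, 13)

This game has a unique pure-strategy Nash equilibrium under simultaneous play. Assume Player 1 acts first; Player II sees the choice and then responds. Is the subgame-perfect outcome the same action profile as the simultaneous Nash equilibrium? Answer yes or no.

Solve by backward induction (Player 1 leads).
- A → Player II plays R (best of 11, 14); Player 1 gets 4.
- B → Player II plays R (best of 6, 15); Player 1 gets 12.
- C → Player II plays L (best of 12, 3); Player 1 gets 11.
- D → Player II plays R (best of 3, 11); Player 1 gets 3.
- E → Player II plays R (best of 3, 13); Player 1 gets 15.
Maximizing over 4, 12, 11, 3, 15, Player 1 chooses E. Subgame-perfect outcome: (E, R) with payoffs (15, 13).
Under simultaneous play:
Player 1's best replies: L→B; R→E.
Player II's best replies: A→R; B→R; C→L; D→R; E→R.
The unique mutual best reply is (E, R), giving (15, 13).
Sequential outcome (E, R) coincides with the Nash profile (E, R).

yes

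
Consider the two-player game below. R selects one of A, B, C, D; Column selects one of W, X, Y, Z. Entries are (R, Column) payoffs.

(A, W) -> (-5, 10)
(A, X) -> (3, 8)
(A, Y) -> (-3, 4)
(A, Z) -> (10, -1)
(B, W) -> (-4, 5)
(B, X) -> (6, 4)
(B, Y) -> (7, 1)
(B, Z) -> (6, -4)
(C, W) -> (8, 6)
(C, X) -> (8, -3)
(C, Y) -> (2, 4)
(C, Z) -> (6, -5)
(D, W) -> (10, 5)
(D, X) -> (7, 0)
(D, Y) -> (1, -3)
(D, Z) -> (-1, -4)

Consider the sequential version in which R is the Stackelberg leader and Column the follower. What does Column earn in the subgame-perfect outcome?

5

Backward induction with R moving first.
- A: Column compares 10, 8, 4, -1 and picks W; R would get -5.
- B: Column compares 5, 4, 1, -4 and picks W; R would get -4.
- C: Column compares 6, -3, 4, -5 and picks W; R would get 8.
- D: Column compares 5, 0, -3, -4 and picks W; R would get 10.
Maximizing over -5, -4, 8, 10, R chooses D. Subgame-perfect outcome: (D, W) with payoffs (10, 5).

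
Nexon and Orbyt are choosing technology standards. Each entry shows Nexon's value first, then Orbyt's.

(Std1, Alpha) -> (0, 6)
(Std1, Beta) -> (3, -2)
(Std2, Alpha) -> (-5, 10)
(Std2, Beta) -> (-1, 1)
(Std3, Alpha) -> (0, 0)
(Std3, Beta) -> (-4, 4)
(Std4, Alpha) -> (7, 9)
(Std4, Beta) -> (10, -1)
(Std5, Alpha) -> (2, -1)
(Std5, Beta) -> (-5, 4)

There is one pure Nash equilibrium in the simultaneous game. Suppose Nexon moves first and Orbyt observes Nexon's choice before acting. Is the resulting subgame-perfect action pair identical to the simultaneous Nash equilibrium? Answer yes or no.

Work backward from Orbyt's decision.
- Std1: BR = Alpha, leader payoff 0.
- Std2: BR = Alpha, leader payoff -5.
- Std3: BR = Beta, leader payoff -4.
- Std4: BR = Alpha, leader payoff 7.
- Std5: BR = Beta, leader payoff -5.
Maximizing over 0, -5, -4, 7, -5, Nexon chooses Std4. Subgame-perfect outcome: (Std4, Alpha) with payoffs (7, 9).
Under simultaneous play:
Nexon's best replies: Alpha→Std4; Beta→Std4.
Orbyt's best replies: Std1→Alpha; Std2→Alpha; Std3→Beta; Std4→Alpha; Std5→Beta.
The unique mutual best reply is (Std4, Alpha), giving (7, 9).
Sequential outcome (Std4, Alpha) coincides with the Nash profile (Std4, Alpha).

yes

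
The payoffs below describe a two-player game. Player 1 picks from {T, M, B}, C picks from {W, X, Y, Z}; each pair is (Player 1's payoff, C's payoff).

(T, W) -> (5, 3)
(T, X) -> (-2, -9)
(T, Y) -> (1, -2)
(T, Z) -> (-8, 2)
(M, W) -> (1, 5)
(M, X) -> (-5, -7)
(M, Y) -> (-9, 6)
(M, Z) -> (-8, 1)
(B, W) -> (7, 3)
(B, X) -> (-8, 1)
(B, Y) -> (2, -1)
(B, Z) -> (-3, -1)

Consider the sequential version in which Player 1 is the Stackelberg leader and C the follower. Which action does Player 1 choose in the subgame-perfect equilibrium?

B

Solve by backward induction (Player 1 leads).
- T: C compares 3, -9, -2, 2 and picks W; Player 1 would get 5.
- M: C compares 5, -7, 6, 1 and picks Y; Player 1 would get -9.
- B: C compares 3, 1, -1, -1 and picks W; Player 1 would get 7.
Maximizing over 5, -9, 7, Player 1 chooses B. Subgame-perfect outcome: (B, W) with payoffs (7, 3).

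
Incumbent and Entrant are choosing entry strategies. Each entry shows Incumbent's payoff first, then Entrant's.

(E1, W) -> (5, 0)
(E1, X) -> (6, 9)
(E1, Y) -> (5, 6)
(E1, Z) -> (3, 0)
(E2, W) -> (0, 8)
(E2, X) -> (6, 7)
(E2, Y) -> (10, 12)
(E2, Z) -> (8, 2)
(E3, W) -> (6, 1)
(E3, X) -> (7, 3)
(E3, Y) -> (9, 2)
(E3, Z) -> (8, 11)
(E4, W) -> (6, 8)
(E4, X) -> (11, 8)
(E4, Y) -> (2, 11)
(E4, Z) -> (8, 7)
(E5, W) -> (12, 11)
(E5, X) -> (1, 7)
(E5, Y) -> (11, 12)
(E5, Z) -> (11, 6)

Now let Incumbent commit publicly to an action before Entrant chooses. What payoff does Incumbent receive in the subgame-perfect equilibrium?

Work backward from Entrant's decision.
- E1: BR = X, leader payoff 6.
- E2: BR = Y, leader payoff 10.
- E3: BR = Z, leader payoff 8.
- E4: BR = Y, leader payoff 2.
- E5: BR = Y, leader payoff 11.
Incumbent's induced payoffs are 6, 10, 8, 2, 11, so Incumbent commits to E5. Subgame-perfect outcome: (E5, Y) with payoffs (11, 12).

11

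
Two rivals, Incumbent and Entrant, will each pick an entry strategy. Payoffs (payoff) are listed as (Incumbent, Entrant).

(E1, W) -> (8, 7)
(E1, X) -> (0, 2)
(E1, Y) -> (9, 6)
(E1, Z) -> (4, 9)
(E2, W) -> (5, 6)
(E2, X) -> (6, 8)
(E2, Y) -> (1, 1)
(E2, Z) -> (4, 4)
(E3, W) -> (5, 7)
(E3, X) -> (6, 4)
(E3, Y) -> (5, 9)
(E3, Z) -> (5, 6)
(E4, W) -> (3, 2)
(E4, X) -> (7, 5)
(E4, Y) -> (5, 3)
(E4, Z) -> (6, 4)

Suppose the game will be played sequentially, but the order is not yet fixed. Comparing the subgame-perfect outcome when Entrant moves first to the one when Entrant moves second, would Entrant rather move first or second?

If Incumbent leads: Entrant's best replies are E1→Z, E2→X, E3→Y, E4→X; Incumbent's induced payoffs 4, 6, 5, 7; outcome (E4, X), payoffs (7, 5).
If Entrant leads: Incumbent's best replies are W→E1, X→E4, Y→E1, Z→E4; Entrant's induced payoffs 7, 5, 6, 4; outcome (E1, W), payoffs (8, 7).
Entrant gets 7 moving first and 5 moving second, so Entrant prefers to move first.

first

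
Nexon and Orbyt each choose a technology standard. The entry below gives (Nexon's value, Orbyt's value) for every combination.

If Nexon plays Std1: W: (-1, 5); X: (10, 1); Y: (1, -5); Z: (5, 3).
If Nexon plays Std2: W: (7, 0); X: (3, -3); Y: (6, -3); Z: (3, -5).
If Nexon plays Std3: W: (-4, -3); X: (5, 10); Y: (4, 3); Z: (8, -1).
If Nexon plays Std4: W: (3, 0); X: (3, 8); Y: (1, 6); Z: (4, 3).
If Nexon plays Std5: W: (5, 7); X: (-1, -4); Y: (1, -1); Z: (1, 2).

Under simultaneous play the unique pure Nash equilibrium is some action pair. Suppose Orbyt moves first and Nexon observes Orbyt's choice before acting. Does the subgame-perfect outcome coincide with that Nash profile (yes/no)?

Solve by backward induction (Orbyt leads).
- W: BR = Std2, leader payoff 0.
- X: BR = Std1, leader payoff 1.
- Y: BR = Std2, leader payoff -3.
- Z: BR = Std3, leader payoff -1.
Maximizing over 0, 1, -3, -1, Orbyt chooses X. Subgame-perfect outcome: (Std1, X) with payoffs (10, 1).
Now find the simultaneous Nash equilibrium.
Nexon's best replies: W→Std2; X→Std1; Y→Std2; Z→Std3.
Orbyt's best replies: Std1→W; Std2→W; Std3→X; Std4→X; Std5→W.
Only (Std2, W) has each player best-responding; Nash payoffs (7, 0).
Sequential outcome (Std1, X) differs from the Nash profile (Std2, W).

no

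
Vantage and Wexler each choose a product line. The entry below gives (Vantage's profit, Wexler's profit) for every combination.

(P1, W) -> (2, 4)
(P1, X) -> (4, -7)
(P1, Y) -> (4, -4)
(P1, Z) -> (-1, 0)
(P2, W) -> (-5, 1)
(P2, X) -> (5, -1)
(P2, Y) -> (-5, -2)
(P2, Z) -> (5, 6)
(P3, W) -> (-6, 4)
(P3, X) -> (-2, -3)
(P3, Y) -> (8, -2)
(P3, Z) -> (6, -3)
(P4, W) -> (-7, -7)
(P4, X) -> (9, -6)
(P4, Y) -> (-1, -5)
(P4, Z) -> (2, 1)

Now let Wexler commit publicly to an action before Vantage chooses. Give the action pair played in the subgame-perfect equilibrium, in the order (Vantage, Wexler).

Work backward from Vantage's decision.
- W → Vantage plays P1 (best of 2, -5, -6, -7); Wexler gets 4.
- X → Vantage plays P4 (best of 4, 5, -2, 9); Wexler gets -6.
- Y → Vantage plays P3 (best of 4, -5, 8, -1); Wexler gets -2.
- Z → Vantage plays P3 (best of -1, 5, 6, 2); Wexler gets -3.
Among 4, -6, -2, -3, the best is 4 at W. Subgame-perfect outcome: (P1, W) with payoffs (2, 4).

(P1, W)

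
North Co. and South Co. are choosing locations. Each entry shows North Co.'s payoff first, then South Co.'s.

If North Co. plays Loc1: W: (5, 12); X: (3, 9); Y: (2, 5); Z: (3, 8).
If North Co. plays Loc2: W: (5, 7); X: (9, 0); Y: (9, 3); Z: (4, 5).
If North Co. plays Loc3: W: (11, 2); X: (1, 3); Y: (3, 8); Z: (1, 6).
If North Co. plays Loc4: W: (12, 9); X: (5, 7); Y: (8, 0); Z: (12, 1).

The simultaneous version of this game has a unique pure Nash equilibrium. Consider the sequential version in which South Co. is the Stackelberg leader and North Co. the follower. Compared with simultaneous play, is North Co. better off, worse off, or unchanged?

Work backward from North Co.'s decision.
- W → North Co. plays Loc4 (best of 5, 5, 11, 12); South Co. gets 9.
- X → North Co. plays Loc2 (best of 3, 9, 1, 5); South Co. gets 0.
- Y → North Co. plays Loc2 (best of 2, 9, 3, 8); South Co. gets 3.
- Z → North Co. plays Loc4 (best of 3, 4, 1, 12); South Co. gets 1.
Maximizing over 9, 0, 3, 1, South Co. chooses W. Subgame-perfect outcome: (Loc4, W) with payoffs (12, 9).
For the simultaneous game, intersect best replies.
North Co.'s best replies: W→Loc4; X→Loc2; Y→Loc2; Z→Loc4.
South Co.'s best replies: Loc1→W; Loc2→W; Loc3→Y; Loc4→W.
Only (Loc4, W) has each player best-responding; Nash payoffs (12, 9).
North Co. earns 12 sequentially versus 12 at the Nash outcome: unchanged.

unchanged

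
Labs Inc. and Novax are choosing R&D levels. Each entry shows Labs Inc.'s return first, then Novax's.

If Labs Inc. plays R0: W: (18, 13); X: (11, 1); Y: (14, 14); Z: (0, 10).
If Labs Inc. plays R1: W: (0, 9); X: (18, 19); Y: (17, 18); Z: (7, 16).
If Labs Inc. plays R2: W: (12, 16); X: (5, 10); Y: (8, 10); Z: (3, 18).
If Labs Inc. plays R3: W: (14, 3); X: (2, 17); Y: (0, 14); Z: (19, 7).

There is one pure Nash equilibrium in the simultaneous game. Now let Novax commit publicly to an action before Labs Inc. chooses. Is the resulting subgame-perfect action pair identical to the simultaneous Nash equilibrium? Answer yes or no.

Labs Inc. best-responds to each possible Novax move:
- W: BR = R0, leader payoff 13.
- X: BR = R1, leader payoff 19.
- Y: BR = R1, leader payoff 18.
- Z: BR = R3, leader payoff 7.
Novax's induced payoffs are 13, 19, 18, 7, so Novax commits to X. Subgame-perfect outcome: (R1, X) with payoffs (18, 19).
For the simultaneous game, intersect best replies.
Labs Inc.'s best replies: W→R0; X→R1; Y→R1; Z→R3.
Novax's best replies: R0→Y; R1→X; R2→Z; R3→X.
The unique mutual best reply is (R1, X), giving (18, 19).
Sequential outcome (R1, X) coincides with the Nash profile (R1, X).

yes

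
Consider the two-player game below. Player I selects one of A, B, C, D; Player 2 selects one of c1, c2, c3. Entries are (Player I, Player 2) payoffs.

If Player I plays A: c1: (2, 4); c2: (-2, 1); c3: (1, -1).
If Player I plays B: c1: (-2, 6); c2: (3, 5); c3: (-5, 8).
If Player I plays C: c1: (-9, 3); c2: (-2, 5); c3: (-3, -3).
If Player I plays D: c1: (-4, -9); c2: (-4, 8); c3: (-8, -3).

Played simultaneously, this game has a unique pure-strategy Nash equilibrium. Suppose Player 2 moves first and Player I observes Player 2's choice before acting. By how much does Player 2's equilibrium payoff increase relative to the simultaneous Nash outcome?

1

Work backward from Player I's decision.
- c1: Player I compares 2, -2, -9, -4 and picks A; Player 2 would get 4.
- c2: Player I compares -2, 3, -2, -4 and picks B; Player 2 would get 5.
- c3: Player I compares 1, -5, -3, -8 and picks A; Player 2 would get -1.
Player 2's induced payoffs are 4, 5, -1, so Player 2 commits to c2. Subgame-perfect outcome: (B, c2) with payoffs (3, 5).
Now find the simultaneous Nash equilibrium.
Player I's best replies: c1→A; c2→B; c3→A.
Player 2's best replies: A→c1; B→c3; C→c2; D→c2.
The unique mutual best reply is (A, c1), giving (2, 4).
Player 2's commitment gain: 5 − 4 = 1.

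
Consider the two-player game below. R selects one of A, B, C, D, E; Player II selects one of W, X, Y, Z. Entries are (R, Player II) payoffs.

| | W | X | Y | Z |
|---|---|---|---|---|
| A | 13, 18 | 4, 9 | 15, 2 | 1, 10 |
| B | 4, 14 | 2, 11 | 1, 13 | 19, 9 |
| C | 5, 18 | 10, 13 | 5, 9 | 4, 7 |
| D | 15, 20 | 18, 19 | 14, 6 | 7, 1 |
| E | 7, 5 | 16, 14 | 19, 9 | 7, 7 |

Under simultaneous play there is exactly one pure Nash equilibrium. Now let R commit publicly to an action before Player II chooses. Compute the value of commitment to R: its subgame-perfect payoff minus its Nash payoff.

Solve by backward induction (R leads).
- A: Player II compares 18, 9, 2, 10 and picks W; R would get 13.
- B: Player II compares 14, 11, 13, 9 and picks W; R would get 4.
- C: Player II compares 18, 13, 9, 7 and picks W; R would get 5.
- D: Player II compares 20, 19, 6, 1 and picks W; R would get 15.
- E: Player II compares 5, 14, 9, 7 and picks X; R would get 16.
Among 13, 4, 5, 15, 16, the best is 16 at E. Subgame-perfect outcome: (E, X) with payoffs (16, 14).
Under simultaneous play:
R's best replies: W→D; X→D; Y→E; Z→B.
Player II's best replies: A→W; B→W; C→W; D→W; E→X.
Only (D, W) has each player best-responding; Nash payoffs (15, 20).
R's commitment gain: 16 − 15 = 1.

1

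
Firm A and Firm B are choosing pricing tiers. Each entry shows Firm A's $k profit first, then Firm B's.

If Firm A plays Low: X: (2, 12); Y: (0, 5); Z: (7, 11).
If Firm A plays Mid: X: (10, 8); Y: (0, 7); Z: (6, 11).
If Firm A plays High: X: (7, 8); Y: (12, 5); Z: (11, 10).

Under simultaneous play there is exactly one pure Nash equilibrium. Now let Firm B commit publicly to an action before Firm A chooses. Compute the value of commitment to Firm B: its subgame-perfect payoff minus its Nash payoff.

Firm A best-responds to each possible Firm B move:
- X: Firm A compares 2, 10, 7 and picks Mid; Firm B would get 8.
- Y: Firm A compares 0, 0, 12 and picks High; Firm B would get 5.
- Z: Firm A compares 7, 6, 11 and picks High; Firm B would get 10.
Firm B's induced payoffs are 8, 5, 10, so Firm B commits to Z. Subgame-perfect outcome: (High, Z) with payoffs (11, 10).
Under simultaneous play:
Firm A's best replies: X→Mid; Y→High; Z→High.
Firm B's best replies: Low→X; Mid→Z; High→Z.
The unique mutual best reply is (High, Z), giving (11, 10).
Firm B's commitment gain: 10 − 10 = 0.

0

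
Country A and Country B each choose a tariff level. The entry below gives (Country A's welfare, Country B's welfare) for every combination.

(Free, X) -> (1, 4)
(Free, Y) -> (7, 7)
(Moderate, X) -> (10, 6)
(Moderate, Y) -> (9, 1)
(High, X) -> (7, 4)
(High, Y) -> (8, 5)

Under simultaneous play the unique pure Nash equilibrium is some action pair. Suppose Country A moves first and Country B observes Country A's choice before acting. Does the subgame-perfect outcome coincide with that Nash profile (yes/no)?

yes

Country B best-responds to each possible Country A move:
- Free → Country B plays Y (best of 4, 7); Country A gets 7.
- Moderate → Country B plays X (best of 6, 1); Country A gets 10.
- High → Country B plays Y (best of 4, 5); Country A gets 8.
Among 7, 10, 8, the best is 10 at Moderate. Subgame-perfect outcome: (Moderate, X) with payoffs (10, 6).
Now find the simultaneous Nash equilibrium.
Country A's best replies: X→Moderate; Y→Moderate.
Country B's best replies: Free→Y; Moderate→X; High→Y.
The unique mutual best reply is (Moderate, X), giving (10, 6).
Sequential outcome (Moderate, X) coincides with the Nash profile (Moderate, X).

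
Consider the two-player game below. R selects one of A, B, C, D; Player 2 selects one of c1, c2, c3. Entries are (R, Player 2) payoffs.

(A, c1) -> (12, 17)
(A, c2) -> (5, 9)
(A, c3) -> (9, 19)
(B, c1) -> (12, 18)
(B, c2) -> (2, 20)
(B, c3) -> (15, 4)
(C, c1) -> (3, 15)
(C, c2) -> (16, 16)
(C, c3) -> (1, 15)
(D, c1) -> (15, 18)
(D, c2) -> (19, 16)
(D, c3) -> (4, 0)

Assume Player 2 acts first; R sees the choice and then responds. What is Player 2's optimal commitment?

c1

Work backward from R's decision.
- c1 → R plays D (best of 12, 12, 3, 15); Player 2 gets 18.
- c2 → R plays D (best of 5, 2, 16, 19); Player 2 gets 16.
- c3 → R plays B (best of 9, 15, 1, 4); Player 2 gets 4.
Among 18, 16, 4, the best is 18 at c1. Subgame-perfect outcome: (D, c1) with payoffs (15, 18).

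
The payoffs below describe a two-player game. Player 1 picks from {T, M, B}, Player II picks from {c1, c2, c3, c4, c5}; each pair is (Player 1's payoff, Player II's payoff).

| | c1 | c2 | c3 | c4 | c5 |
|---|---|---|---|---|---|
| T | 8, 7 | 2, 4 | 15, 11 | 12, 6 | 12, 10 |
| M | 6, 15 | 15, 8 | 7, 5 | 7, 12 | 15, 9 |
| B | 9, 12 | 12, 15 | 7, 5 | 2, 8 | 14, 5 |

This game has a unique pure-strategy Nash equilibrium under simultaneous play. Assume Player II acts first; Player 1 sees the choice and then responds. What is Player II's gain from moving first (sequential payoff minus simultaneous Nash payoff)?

1

Solve by backward induction (Player II leads).
- c1: Player 1 compares 8, 6, 9 and picks B; Player II would get 12.
- c2: Player 1 compares 2, 15, 12 and picks M; Player II would get 8.
- c3: Player 1 compares 15, 7, 7 and picks T; Player II would get 11.
- c4: Player 1 compares 12, 7, 2 and picks T; Player II would get 6.
- c5: Player 1 compares 12, 15, 14 and picks M; Player II would get 9.
Maximizing over 12, 8, 11, 6, 9, Player II chooses c1. Subgame-perfect outcome: (B, c1) with payoffs (9, 12).
Under simultaneous play:
Player 1's best replies: c1→B; c2→M; c3→T; c4→T; c5→M.
Player II's best replies: T→c3; M→c1; B→c2.
The unique mutual best reply is (T, c3), giving (15, 11).
Player II's commitment gain: 12 − 11 = 1.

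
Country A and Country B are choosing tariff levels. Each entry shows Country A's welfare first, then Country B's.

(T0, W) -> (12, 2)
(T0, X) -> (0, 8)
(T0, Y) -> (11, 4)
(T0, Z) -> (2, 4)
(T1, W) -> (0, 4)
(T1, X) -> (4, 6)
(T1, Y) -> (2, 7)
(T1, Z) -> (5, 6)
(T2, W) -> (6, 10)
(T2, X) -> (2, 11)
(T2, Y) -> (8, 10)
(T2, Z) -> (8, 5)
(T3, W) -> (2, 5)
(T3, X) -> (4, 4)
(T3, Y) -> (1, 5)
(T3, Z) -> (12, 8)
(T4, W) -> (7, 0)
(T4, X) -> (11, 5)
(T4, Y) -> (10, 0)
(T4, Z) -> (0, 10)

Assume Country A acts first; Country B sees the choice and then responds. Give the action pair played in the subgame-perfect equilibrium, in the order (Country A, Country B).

Solve by backward induction (Country A leads).
- T0: BR = X, leader payoff 0.
- T1: BR = Y, leader payoff 2.
- T2: BR = X, leader payoff 2.
- T3: BR = Z, leader payoff 12.
- T4: BR = Z, leader payoff 0.
Country A's induced payoffs are 0, 2, 2, 12, 0, so Country A commits to T3. Subgame-perfect outcome: (T3, Z) with payoffs (12, 8).

(T3, Z)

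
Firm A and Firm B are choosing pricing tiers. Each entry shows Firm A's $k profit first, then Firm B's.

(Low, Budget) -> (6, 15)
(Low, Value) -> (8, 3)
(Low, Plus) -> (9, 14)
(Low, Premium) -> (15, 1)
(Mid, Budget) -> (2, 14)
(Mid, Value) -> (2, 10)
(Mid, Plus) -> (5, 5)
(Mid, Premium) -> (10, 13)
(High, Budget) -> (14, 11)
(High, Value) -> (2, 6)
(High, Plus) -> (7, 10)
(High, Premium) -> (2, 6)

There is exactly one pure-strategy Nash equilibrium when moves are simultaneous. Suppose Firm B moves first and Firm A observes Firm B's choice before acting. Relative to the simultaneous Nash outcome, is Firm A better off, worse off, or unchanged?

Work backward from Firm A's decision.
- Budget: Firm A compares 6, 2, 14 and picks High; Firm B would get 11.
- Value: Firm A compares 8, 2, 2 and picks Low; Firm B would get 3.
- Plus: Firm A compares 9, 5, 7 and picks Low; Firm B would get 14.
- Premium: Firm A compares 15, 10, 2 and picks Low; Firm B would get 1.
Maximizing over 11, 3, 14, 1, Firm B chooses Plus. Subgame-perfect outcome: (Low, Plus) with payoffs (9, 14).
Now find the simultaneous Nash equilibrium.
Firm A's best replies: Budget→High; Value→Low; Plus→Low; Premium→Low.
Firm B's best replies: Low→Budget; Mid→Budget; High→Budget.
The unique mutual best reply is (High, Budget), giving (14, 11).
Firm A earns 9 sequentially versus 14 at the Nash outcome: worse off.

worse off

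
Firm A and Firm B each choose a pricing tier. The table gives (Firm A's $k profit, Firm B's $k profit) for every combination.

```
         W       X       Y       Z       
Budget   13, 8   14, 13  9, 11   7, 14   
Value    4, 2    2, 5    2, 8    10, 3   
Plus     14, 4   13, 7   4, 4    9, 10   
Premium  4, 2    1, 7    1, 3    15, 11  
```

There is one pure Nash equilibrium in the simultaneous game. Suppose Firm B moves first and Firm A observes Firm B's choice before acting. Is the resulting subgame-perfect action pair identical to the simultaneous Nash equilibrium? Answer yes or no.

Backward induction with Firm B moving first.
- W: BR = Plus, leader payoff 4.
- X: BR = Budget, leader payoff 13.
- Y: BR = Budget, leader payoff 11.
- Z: BR = Premium, leader payoff 11.
Among 4, 13, 11, 11, the best is 13 at X. Subgame-perfect outcome: (Budget, X) with payoffs (14, 13).
Now find the simultaneous Nash equilibrium.
Firm A's best replies: W→Plus; X→Budget; Y→Budget; Z→Premium.
Firm B's best replies: Budget→Z; Value→Y; Plus→Z; Premium→Z.
Only (Premium, Z) has each player best-responding; Nash payoffs (15, 11).
Sequential outcome (Budget, X) differs from the Nash profile (Premium, Z).

no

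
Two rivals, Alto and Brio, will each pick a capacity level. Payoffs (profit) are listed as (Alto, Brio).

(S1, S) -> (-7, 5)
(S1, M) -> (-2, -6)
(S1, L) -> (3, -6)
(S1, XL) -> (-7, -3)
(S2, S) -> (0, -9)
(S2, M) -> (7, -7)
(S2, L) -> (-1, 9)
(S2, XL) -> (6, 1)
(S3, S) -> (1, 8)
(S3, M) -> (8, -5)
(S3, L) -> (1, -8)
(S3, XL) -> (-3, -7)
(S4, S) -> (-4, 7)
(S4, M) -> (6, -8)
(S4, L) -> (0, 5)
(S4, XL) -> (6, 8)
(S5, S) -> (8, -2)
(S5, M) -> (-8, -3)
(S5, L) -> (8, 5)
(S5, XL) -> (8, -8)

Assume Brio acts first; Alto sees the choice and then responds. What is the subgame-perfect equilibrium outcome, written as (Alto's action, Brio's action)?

(S5, L)

Work backward from Alto's decision.
- S → Alto plays S5 (best of -7, 0, 1, -4, 8); Brio gets -2.
- M → Alto plays S3 (best of -2, 7, 8, 6, -8); Brio gets -5.
- L → Alto plays S5 (best of 3, -1, 1, 0, 8); Brio gets 5.
- XL → Alto plays S5 (best of -7, 6, -3, 6, 8); Brio gets -8.
Among -2, -5, 5, -8, the best is 5 at L. Subgame-perfect outcome: (S5, L) with payoffs (8, 5).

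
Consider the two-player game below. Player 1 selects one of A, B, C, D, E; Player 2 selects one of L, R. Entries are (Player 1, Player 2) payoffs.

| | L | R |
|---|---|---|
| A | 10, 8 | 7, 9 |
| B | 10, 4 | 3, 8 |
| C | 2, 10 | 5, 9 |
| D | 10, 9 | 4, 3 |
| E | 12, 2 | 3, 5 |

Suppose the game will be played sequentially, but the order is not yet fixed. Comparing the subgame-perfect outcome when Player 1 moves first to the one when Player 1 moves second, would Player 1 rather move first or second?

If Player 1 leads: Player 2's best replies are A→R, B→R, C→L, D→L, E→R; Player 1's induced payoffs 7, 3, 2, 10, 3; outcome (D, L), payoffs (10, 9).
If Player 2 leads: Player 1's best replies are L→E, R→A; Player 2's induced payoffs 2, 9; outcome (A, R), payoffs (7, 9).
Player 1 gets 10 moving first and 7 moving second, so Player 1 prefers to move first.

first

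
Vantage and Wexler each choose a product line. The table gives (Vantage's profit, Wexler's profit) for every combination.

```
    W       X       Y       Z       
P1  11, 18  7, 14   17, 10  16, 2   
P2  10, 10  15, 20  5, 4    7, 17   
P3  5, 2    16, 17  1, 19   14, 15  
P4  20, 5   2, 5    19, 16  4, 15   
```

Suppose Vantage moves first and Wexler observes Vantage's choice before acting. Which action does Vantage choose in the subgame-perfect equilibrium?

P4

Backward induction with Vantage moving first.
- P1: BR = W, leader payoff 11.
- P2: BR = X, leader payoff 15.
- P3: BR = Y, leader payoff 1.
- P4: BR = Y, leader payoff 19.
Among 11, 15, 1, 19, the best is 19 at P4. Subgame-perfect outcome: (P4, Y) with payoffs (19, 16).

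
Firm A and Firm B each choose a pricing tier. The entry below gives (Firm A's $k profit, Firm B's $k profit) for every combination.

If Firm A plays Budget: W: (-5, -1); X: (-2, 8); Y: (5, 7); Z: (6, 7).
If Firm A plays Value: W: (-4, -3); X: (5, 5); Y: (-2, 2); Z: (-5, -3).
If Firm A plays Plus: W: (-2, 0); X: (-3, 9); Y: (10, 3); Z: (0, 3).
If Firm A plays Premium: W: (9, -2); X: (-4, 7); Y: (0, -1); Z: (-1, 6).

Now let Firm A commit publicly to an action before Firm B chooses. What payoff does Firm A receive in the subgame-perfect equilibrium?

5

Backward induction with Firm A moving first.
- Budget: Firm B compares -1, 8, 7, 7 and picks X; Firm A would get -2.
- Value: Firm B compares -3, 5, 2, -3 and picks X; Firm A would get 5.
- Plus: Firm B compares 0, 9, 3, 3 and picks X; Firm A would get -3.
- Premium: Firm B compares -2, 7, -1, 6 and picks X; Firm A would get -4.
Firm A's induced payoffs are -2, 5, -3, -4, so Firm A commits to Value. Subgame-perfect outcome: (Value, X) with payoffs (5, 5).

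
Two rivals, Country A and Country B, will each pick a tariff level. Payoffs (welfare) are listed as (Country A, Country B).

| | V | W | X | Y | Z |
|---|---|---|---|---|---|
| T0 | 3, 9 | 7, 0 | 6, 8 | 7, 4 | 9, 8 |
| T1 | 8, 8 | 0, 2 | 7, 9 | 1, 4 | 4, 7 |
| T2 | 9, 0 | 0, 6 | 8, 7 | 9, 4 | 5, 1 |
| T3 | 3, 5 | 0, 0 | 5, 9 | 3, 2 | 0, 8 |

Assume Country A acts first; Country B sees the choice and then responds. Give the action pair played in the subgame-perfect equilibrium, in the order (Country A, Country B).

Work backward from Country B's decision.
- T0: BR = V, leader payoff 3.
- T1: BR = X, leader payoff 7.
- T2: BR = X, leader payoff 8.
- T3: BR = X, leader payoff 5.
Country A's induced payoffs are 3, 7, 8, 5, so Country A commits to T2. Subgame-perfect outcome: (T2, X) with payoffs (8, 7).

(T2, X)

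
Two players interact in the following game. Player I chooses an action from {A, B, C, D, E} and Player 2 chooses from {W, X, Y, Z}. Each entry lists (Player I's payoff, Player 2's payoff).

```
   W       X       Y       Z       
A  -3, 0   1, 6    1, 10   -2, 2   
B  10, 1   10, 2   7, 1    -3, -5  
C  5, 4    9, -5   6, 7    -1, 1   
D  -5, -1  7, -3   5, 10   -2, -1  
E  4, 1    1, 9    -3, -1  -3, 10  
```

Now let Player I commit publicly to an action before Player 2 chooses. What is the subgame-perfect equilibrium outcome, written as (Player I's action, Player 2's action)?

Backward induction with Player I moving first.
- A: Player 2 compares 0, 6, 10, 2 and picks Y; Player I would get 1.
- B: Player 2 compares 1, 2, 1, -5 and picks X; Player I would get 10.
- C: Player 2 compares 4, -5, 7, 1 and picks Y; Player I would get 6.
- D: Player 2 compares -1, -3, 10, -1 and picks Y; Player I would get 5.
- E: Player 2 compares 1, 9, -1, 10 and picks Z; Player I would get -3.
Among 1, 10, 6, 5, -3, the best is 10 at B. Subgame-perfect outcome: (B, X) with payoffs (10, 2).

(B, X)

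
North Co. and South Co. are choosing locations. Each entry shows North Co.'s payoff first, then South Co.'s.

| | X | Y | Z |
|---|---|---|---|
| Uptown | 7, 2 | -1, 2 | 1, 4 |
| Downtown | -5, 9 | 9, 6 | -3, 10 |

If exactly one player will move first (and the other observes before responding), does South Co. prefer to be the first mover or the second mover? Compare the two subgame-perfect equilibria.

first

If North Co. leads: South Co.'s best replies are Uptown→Z, Downtown→Z; North Co.'s induced payoffs 1, -3; outcome (Uptown, Z), payoffs (1, 4).
If South Co. leads: North Co.'s best replies are X→Uptown, Y→Downtown, Z→Uptown; South Co.'s induced payoffs 2, 6, 4; outcome (Downtown, Y), payoffs (9, 6).
South Co. gets 6 moving first and 4 moving second, so South Co. prefers to move first.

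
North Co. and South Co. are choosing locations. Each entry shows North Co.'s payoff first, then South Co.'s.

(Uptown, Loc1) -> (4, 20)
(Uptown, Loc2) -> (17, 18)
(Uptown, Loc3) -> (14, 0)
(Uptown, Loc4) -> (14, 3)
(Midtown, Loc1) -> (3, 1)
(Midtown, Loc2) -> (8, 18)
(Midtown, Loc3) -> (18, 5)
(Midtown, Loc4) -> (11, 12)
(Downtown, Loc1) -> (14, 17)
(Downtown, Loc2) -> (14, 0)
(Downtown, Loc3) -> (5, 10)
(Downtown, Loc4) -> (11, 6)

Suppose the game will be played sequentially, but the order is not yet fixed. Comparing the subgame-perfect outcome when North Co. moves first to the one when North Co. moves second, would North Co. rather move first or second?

If North Co. leads: South Co.'s best replies are Uptown→Loc1, Midtown→Loc2, Downtown→Loc1; North Co.'s induced payoffs 4, 8, 14; outcome (Downtown, Loc1), payoffs (14, 17).
If South Co. leads: North Co.'s best replies are Loc1→Downtown, Loc2→Uptown, Loc3→Midtown, Loc4→Uptown; South Co.'s induced payoffs 17, 18, 5, 3; outcome (Uptown, Loc2), payoffs (17, 18).
North Co. gets 14 moving first and 17 moving second, so North Co. prefers to move second.

second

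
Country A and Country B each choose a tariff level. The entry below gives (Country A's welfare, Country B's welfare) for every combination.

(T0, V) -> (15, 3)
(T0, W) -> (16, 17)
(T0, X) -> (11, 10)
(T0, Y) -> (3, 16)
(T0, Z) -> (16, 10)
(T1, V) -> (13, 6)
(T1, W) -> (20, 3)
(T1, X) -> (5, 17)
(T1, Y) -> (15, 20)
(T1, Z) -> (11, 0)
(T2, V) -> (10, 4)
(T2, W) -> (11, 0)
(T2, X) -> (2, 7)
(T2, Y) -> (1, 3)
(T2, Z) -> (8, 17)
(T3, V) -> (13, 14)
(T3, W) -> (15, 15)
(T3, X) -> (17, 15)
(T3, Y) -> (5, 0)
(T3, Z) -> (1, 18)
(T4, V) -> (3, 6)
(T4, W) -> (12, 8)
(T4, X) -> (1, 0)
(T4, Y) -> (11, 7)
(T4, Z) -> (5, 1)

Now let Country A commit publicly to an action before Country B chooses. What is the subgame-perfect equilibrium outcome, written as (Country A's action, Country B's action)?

Country B best-responds to each possible Country A move:
- T0: BR = W, leader payoff 16.
- T1: BR = Y, leader payoff 15.
- T2: BR = Z, leader payoff 8.
- T3: BR = Z, leader payoff 1.
- T4: BR = W, leader payoff 12.
Country A's induced payoffs are 16, 15, 8, 1, 12, so Country A commits to T0. Subgame-perfect outcome: (T0, W) with payoffs (16, 17).

(T0, W)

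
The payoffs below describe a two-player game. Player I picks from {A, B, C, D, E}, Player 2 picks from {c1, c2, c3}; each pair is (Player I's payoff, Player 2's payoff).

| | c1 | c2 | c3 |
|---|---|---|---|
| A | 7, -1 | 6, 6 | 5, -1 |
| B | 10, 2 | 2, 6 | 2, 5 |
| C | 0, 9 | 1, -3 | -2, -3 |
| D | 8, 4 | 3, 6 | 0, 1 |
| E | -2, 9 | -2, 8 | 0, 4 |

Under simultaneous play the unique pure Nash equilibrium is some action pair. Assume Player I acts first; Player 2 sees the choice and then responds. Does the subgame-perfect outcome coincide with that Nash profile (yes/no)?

Solve by backward induction (Player I leads).
- A: Player 2 compares -1, 6, -1 and picks c2; Player I would get 6.
- B: Player 2 compares 2, 6, 5 and picks c2; Player I would get 2.
- C: Player 2 compares 9, -3, -3 and picks c1; Player I would get 0.
- D: Player 2 compares 4, 6, 1 and picks c2; Player I would get 3.
- E: Player 2 compares 9, 8, 4 and picks c1; Player I would get -2.
Among 6, 2, 0, 3, -2, the best is 6 at A. Subgame-perfect outcome: (A, c2) with payoffs (6, 6).
For the simultaneous game, intersect best replies.
Player I's best replies: c1→B; c2→A; c3→A.
Player 2's best replies: A→c2; B→c2; C→c1; D→c2; E→c1.
The unique mutual best reply is (A, c2), giving (6, 6).
Sequential outcome (A, c2) coincides with the Nash profile (A, c2).

yes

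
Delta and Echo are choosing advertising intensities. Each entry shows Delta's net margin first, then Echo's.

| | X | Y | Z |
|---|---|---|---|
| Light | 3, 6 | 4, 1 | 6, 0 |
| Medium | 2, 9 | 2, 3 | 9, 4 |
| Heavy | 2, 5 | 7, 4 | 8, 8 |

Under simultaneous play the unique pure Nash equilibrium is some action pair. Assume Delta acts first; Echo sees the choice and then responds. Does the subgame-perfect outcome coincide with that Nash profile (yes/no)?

Solve by backward induction (Delta leads).
- Light → Echo plays X (best of 6, 1, 0); Delta gets 3.
- Medium → Echo plays X (best of 9, 3, 4); Delta gets 2.
- Heavy → Echo plays Z (best of 5, 4, 8); Delta gets 8.
Delta's induced payoffs are 3, 2, 8, so Delta commits to Heavy. Subgame-perfect outcome: (Heavy, Z) with payoffs (8, 8).
For the simultaneous game, intersect best replies.
Delta's best replies: X→Light; Y→Heavy; Z→Medium.
Echo's best replies: Light→X; Medium→X; Heavy→Z.
Only (Light, X) has each player best-responding; Nash payoffs (3, 6).
Sequential outcome (Heavy, Z) differs from the Nash profile (Light, X).

no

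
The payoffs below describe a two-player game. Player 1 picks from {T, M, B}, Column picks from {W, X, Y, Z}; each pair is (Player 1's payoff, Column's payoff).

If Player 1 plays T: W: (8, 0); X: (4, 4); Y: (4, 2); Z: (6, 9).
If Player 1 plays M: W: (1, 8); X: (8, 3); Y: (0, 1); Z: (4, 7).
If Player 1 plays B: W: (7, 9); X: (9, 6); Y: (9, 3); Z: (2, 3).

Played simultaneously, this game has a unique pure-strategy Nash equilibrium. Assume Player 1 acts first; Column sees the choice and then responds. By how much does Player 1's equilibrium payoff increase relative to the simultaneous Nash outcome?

Work backward from Column's decision.
- T: BR = Z, leader payoff 6.
- M: BR = W, leader payoff 1.
- B: BR = W, leader payoff 7.
Player 1's induced payoffs are 6, 1, 7, so Player 1 commits to B. Subgame-perfect outcome: (B, W) with payoffs (7, 9).
For the simultaneous game, intersect best replies.
Player 1's best replies: W→T; X→B; Y→B; Z→T.
Column's best replies: T→Z; M→W; B→W.
Only (T, Z) has each player best-responding; Nash payoffs (6, 9).
Player 1's commitment gain: 7 − 6 = 1.

1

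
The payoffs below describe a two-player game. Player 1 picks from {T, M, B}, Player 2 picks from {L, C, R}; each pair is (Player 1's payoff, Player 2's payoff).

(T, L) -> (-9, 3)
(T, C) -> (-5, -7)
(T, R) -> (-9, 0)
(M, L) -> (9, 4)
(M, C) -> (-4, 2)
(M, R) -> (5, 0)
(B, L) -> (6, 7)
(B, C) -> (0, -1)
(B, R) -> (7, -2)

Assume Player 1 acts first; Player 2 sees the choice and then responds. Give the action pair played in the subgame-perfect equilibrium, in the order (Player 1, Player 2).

(M, L)

Backward induction with Player 1 moving first.
- T: BR = L, leader payoff -9.
- M: BR = L, leader payoff 9.
- B: BR = L, leader payoff 6.
Among -9, 9, 6, the best is 9 at M. Subgame-perfect outcome: (M, L) with payoffs (9, 4).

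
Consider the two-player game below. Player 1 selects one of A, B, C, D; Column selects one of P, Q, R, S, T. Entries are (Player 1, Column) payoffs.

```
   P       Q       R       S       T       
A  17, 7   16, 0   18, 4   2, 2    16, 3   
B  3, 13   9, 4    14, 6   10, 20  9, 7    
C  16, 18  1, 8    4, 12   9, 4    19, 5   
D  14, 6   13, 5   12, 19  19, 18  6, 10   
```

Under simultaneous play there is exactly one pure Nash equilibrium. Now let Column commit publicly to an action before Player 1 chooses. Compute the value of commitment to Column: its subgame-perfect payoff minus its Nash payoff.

11

Player 1 best-responds to each possible Column move:
- P: Player 1 compares 17, 3, 16, 14 and picks A; Column would get 7.
- Q: Player 1 compares 16, 9, 1, 13 and picks A; Column would get 0.
- R: Player 1 compares 18, 14, 4, 12 and picks A; Column would get 4.
- S: Player 1 compares 2, 10, 9, 19 and picks D; Column would get 18.
- T: Player 1 compares 16, 9, 19, 6 and picks C; Column would get 5.
Column's induced payoffs are 7, 0, 4, 18, 5, so Column commits to S. Subgame-perfect outcome: (D, S) with payoffs (19, 18).
For the simultaneous game, intersect best replies.
Player 1's best replies: P→A; Q→A; R→A; S→D; T→C.
Column's best replies: A→P; B→S; C→P; D→R.
The unique mutual best reply is (A, P), giving (17, 7).
Column's commitment gain: 18 − 7 = 11.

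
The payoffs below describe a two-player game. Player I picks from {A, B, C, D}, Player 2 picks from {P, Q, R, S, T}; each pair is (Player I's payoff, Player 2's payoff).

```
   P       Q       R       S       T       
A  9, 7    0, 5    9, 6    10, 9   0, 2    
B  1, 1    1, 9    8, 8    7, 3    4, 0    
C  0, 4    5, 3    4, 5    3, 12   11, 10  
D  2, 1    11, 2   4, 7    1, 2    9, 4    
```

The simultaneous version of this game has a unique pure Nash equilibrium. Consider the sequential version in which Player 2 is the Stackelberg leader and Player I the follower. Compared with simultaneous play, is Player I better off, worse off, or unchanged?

Backward induction with Player 2 moving first.
- P: Player I compares 9, 1, 0, 2 and picks A; Player 2 would get 7.
- Q: Player I compares 0, 1, 5, 11 and picks D; Player 2 would get 2.
- R: Player I compares 9, 8, 4, 4 and picks A; Player 2 would get 6.
- S: Player I compares 10, 7, 3, 1 and picks A; Player 2 would get 9.
- T: Player I compares 0, 4, 11, 9 and picks C; Player 2 would get 10.
Among 7, 2, 6, 9, 10, the best is 10 at T. Subgame-perfect outcome: (C, T) with payoffs (11, 10).
Under simultaneous play:
Player I's best replies: P→A; Q→D; R→A; S→A; T→C.
Player 2's best replies: A→S; B→Q; C→S; D→R.
Only (A, S) has each player best-responding; Nash payoffs (10, 9).
Player I earns 11 sequentially versus 10 at the Nash outcome: better off.

better off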